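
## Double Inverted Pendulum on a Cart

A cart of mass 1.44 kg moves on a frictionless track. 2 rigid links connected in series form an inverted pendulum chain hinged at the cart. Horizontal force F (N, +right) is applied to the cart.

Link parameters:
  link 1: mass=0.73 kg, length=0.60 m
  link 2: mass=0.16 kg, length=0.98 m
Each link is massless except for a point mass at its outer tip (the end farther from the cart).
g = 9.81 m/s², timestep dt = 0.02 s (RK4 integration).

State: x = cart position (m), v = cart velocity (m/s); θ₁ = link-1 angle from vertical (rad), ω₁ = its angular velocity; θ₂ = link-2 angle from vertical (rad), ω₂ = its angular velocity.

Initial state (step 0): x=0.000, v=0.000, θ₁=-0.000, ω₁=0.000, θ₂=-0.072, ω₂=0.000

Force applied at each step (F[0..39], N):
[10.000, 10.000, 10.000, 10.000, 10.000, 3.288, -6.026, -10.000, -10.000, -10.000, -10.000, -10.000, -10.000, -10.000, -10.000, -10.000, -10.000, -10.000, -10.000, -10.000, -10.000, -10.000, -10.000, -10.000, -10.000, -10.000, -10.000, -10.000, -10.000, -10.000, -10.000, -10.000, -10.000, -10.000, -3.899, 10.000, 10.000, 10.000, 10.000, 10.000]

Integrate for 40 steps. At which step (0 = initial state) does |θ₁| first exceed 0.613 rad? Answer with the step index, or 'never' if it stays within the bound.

Answer: never

Derivation:
apply F[0]=+10.000 → step 1: x=0.001, v=0.139, θ₁=-0.002, ω₁=-0.227, θ₂=-0.072, ω₂=-0.017
apply F[1]=+10.000 → step 2: x=0.006, v=0.279, θ₁=-0.009, ω₁=-0.456, θ₂=-0.073, ω₂=-0.034
apply F[2]=+10.000 → step 3: x=0.013, v=0.419, θ₁=-0.021, ω₁=-0.691, θ₂=-0.073, ω₂=-0.047
apply F[3]=+10.000 → step 4: x=0.022, v=0.561, θ₁=-0.037, ω₁=-0.934, θ₂=-0.075, ω₂=-0.058
apply F[4]=+10.000 → step 5: x=0.035, v=0.705, θ₁=-0.058, ω₁=-1.187, θ₂=-0.076, ω₂=-0.064
apply F[5]=+3.288 → step 6: x=0.050, v=0.758, θ₁=-0.083, ω₁=-1.298, θ₂=-0.077, ω₂=-0.065
apply F[6]=-6.026 → step 7: x=0.064, v=0.685, θ₁=-0.108, ω₁=-1.210, θ₂=-0.078, ω₂=-0.061
apply F[7]=-10.000 → step 8: x=0.077, v=0.561, θ₁=-0.130, ω₁=-1.045, θ₂=-0.080, ω₂=-0.052
apply F[8]=-10.000 → step 9: x=0.087, v=0.439, θ₁=-0.150, ω₁=-0.895, θ₂=-0.080, ω₂=-0.037
apply F[9]=-10.000 → step 10: x=0.094, v=0.320, θ₁=-0.166, ω₁=-0.756, θ₂=-0.081, ω₂=-0.017
apply F[10]=-10.000 → step 11: x=0.099, v=0.203, θ₁=-0.180, ω₁=-0.628, θ₂=-0.081, ω₂=0.007
apply F[11]=-10.000 → step 12: x=0.102, v=0.089, θ₁=-0.191, ω₁=-0.508, θ₂=-0.081, ω₂=0.034
apply F[12]=-10.000 → step 13: x=0.103, v=-0.025, θ₁=-0.200, ω₁=-0.395, θ₂=-0.080, ω₂=0.065
apply F[13]=-10.000 → step 14: x=0.101, v=-0.137, θ₁=-0.207, ω₁=-0.288, θ₂=-0.078, ω₂=0.098
apply F[14]=-10.000 → step 15: x=0.097, v=-0.248, θ₁=-0.212, ω₁=-0.185, θ₂=-0.076, ω₂=0.133
apply F[15]=-10.000 → step 16: x=0.091, v=-0.359, θ₁=-0.215, ω₁=-0.084, θ₂=-0.073, ω₂=0.170
apply F[16]=-10.000 → step 17: x=0.083, v=-0.470, θ₁=-0.215, ω₁=0.015, θ₂=-0.069, ω₂=0.208
apply F[17]=-10.000 → step 18: x=0.073, v=-0.581, θ₁=-0.214, ω₁=0.114, θ₂=-0.064, ω₂=0.248
apply F[18]=-10.000 → step 19: x=0.060, v=-0.692, θ₁=-0.211, ω₁=0.214, θ₂=-0.059, ω₂=0.288
apply F[19]=-10.000 → step 20: x=0.045, v=-0.803, θ₁=-0.206, ω₁=0.317, θ₂=-0.053, ω₂=0.328
apply F[20]=-10.000 → step 21: x=0.028, v=-0.916, θ₁=-0.198, ω₁=0.424, θ₂=-0.046, ω₂=0.368
apply F[21]=-10.000 → step 22: x=0.008, v=-1.030, θ₁=-0.189, ω₁=0.536, θ₂=-0.038, ω₂=0.407
apply F[22]=-10.000 → step 23: x=-0.014, v=-1.145, θ₁=-0.177, ω₁=0.655, θ₂=-0.030, ω₂=0.446
apply F[23]=-10.000 → step 24: x=-0.038, v=-1.263, θ₁=-0.162, ω₁=0.782, θ₂=-0.020, ω₂=0.483
apply F[24]=-10.000 → step 25: x=-0.064, v=-1.383, θ₁=-0.145, ω₁=0.919, θ₂=-0.010, ω₂=0.517
apply F[25]=-10.000 → step 26: x=-0.093, v=-1.505, θ₁=-0.126, ω₁=1.068, θ₂=0.000, ω₂=0.549
apply F[26]=-10.000 → step 27: x=-0.124, v=-1.630, θ₁=-0.103, ω₁=1.230, θ₂=0.012, ω₂=0.578
apply F[27]=-10.000 → step 28: x=-0.158, v=-1.759, θ₁=-0.076, ω₁=1.407, θ₂=0.023, ω₂=0.602
apply F[28]=-10.000 → step 29: x=-0.195, v=-1.891, θ₁=-0.046, ω₁=1.602, θ₂=0.036, ω₂=0.622
apply F[29]=-10.000 → step 30: x=-0.234, v=-2.027, θ₁=-0.012, ω₁=1.814, θ₂=0.048, ω₂=0.637
apply F[30]=-10.000 → step 31: x=-0.276, v=-2.167, θ₁=0.027, ω₁=2.046, θ₂=0.061, ω₂=0.646
apply F[31]=-10.000 → step 32: x=-0.321, v=-2.309, θ₁=0.070, ω₁=2.299, θ₂=0.074, ω₂=0.649
apply F[32]=-10.000 → step 33: x=-0.368, v=-2.454, θ₁=0.119, ω₁=2.571, θ₂=0.087, ω₂=0.647
apply F[33]=-10.000 → step 34: x=-0.419, v=-2.601, θ₁=0.173, ω₁=2.861, θ₂=0.100, ω₂=0.642
apply F[34]=-3.899 → step 35: x=-0.471, v=-2.664, θ₁=0.232, ω₁=3.032, θ₂=0.113, ω₂=0.633
apply F[35]=+10.000 → step 36: x=-0.523, v=-2.543, θ₁=0.291, ω₁=2.927, θ₂=0.125, ω₂=0.613
apply F[36]=+10.000 → step 37: x=-0.573, v=-2.428, θ₁=0.349, ω₁=2.855, θ₂=0.137, ω₂=0.585
apply F[37]=+10.000 → step 38: x=-0.621, v=-2.317, θ₁=0.406, ω₁=2.814, θ₂=0.149, ω₂=0.549
apply F[38]=+10.000 → step 39: x=-0.666, v=-2.211, θ₁=0.462, ω₁=2.803, θ₂=0.159, ω₂=0.506
apply F[39]=+10.000 → step 40: x=-0.709, v=-2.108, θ₁=0.518, ω₁=2.818, θ₂=0.169, ω₂=0.457
max |θ₁| = 0.518 ≤ 0.613 over all 41 states.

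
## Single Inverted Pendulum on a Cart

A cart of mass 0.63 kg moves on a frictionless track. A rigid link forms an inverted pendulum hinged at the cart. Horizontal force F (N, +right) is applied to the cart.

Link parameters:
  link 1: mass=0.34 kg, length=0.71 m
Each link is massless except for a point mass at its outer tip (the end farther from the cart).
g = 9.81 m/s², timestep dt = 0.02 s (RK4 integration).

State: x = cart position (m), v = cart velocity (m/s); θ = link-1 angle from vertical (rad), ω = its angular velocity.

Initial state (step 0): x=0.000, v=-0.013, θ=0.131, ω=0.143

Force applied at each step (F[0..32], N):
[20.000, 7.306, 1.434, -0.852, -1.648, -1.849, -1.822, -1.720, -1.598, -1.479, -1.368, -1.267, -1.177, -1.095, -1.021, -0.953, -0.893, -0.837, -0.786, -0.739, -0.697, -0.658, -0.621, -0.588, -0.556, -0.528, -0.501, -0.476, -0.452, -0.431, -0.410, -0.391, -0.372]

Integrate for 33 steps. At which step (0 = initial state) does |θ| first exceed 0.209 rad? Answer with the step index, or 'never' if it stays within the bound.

Answer: never

Derivation:
apply F[0]=+20.000 → step 1: x=0.006, v=0.603, θ=0.126, ω=-0.681
apply F[1]=+7.306 → step 2: x=0.020, v=0.821, θ=0.109, ω=-0.955
apply F[2]=+1.434 → step 3: x=0.037, v=0.857, θ=0.090, ω=-0.977
apply F[3]=-0.852 → step 4: x=0.054, v=0.822, θ=0.071, ω=-0.906
apply F[4]=-1.648 → step 5: x=0.070, v=0.764, θ=0.054, ω=-0.806
apply F[5]=-1.849 → step 6: x=0.084, v=0.700, θ=0.039, ω=-0.705
apply F[6]=-1.822 → step 7: x=0.098, v=0.639, θ=0.026, ω=-0.610
apply F[7]=-1.720 → step 8: x=0.110, v=0.583, θ=0.014, ω=-0.524
apply F[8]=-1.598 → step 9: x=0.121, v=0.531, θ=0.005, ω=-0.449
apply F[9]=-1.479 → step 10: x=0.131, v=0.484, θ=-0.004, ω=-0.382
apply F[10]=-1.368 → step 11: x=0.140, v=0.441, θ=-0.011, ω=-0.324
apply F[11]=-1.267 → step 12: x=0.149, v=0.402, θ=-0.017, ω=-0.274
apply F[12]=-1.177 → step 13: x=0.156, v=0.367, θ=-0.022, ω=-0.229
apply F[13]=-1.095 → step 14: x=0.163, v=0.335, θ=-0.026, ω=-0.190
apply F[14]=-1.021 → step 15: x=0.170, v=0.305, θ=-0.029, ω=-0.156
apply F[15]=-0.953 → step 16: x=0.176, v=0.278, θ=-0.032, ω=-0.127
apply F[16]=-0.893 → step 17: x=0.181, v=0.254, θ=-0.034, ω=-0.101
apply F[17]=-0.837 → step 18: x=0.186, v=0.231, θ=-0.036, ω=-0.079
apply F[18]=-0.786 → step 19: x=0.190, v=0.210, θ=-0.038, ω=-0.059
apply F[19]=-0.739 → step 20: x=0.194, v=0.190, θ=-0.039, ω=-0.043
apply F[20]=-0.697 → step 21: x=0.198, v=0.172, θ=-0.039, ω=-0.028
apply F[21]=-0.658 → step 22: x=0.201, v=0.156, θ=-0.040, ω=-0.015
apply F[22]=-0.621 → step 23: x=0.204, v=0.140, θ=-0.040, ω=-0.005
apply F[23]=-0.588 → step 24: x=0.207, v=0.126, θ=-0.040, ω=0.005
apply F[24]=-0.556 → step 25: x=0.209, v=0.112, θ=-0.040, ω=0.013
apply F[25]=-0.528 → step 26: x=0.211, v=0.100, θ=-0.039, ω=0.019
apply F[26]=-0.501 → step 27: x=0.213, v=0.088, θ=-0.039, ω=0.025
apply F[27]=-0.476 → step 28: x=0.215, v=0.077, θ=-0.038, ω=0.030
apply F[28]=-0.452 → step 29: x=0.216, v=0.067, θ=-0.038, ω=0.034
apply F[29]=-0.431 → step 30: x=0.218, v=0.057, θ=-0.037, ω=0.037
apply F[30]=-0.410 → step 31: x=0.219, v=0.048, θ=-0.036, ω=0.040
apply F[31]=-0.391 → step 32: x=0.219, v=0.039, θ=-0.035, ω=0.042
apply F[32]=-0.372 → step 33: x=0.220, v=0.031, θ=-0.035, ω=0.044
max |θ| = 0.131 ≤ 0.209 over all 34 states.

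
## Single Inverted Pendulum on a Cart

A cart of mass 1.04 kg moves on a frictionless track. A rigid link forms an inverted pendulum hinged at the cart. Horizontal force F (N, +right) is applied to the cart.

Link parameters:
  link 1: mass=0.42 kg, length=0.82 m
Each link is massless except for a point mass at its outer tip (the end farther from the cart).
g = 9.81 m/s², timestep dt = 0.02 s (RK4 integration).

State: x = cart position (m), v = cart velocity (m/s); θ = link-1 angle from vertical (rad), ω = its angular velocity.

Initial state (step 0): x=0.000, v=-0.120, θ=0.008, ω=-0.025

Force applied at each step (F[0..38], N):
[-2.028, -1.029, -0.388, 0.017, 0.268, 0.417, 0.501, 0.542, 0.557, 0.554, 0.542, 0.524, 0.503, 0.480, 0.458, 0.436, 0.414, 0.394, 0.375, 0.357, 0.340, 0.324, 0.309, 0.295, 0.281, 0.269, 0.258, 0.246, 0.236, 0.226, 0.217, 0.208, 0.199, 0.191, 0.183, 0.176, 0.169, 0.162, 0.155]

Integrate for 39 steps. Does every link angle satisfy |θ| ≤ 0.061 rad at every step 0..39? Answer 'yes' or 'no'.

apply F[0]=-2.028 → step 1: x=-0.003, v=-0.160, θ=0.008, ω=0.025
apply F[1]=-1.029 → step 2: x=-0.006, v=-0.180, θ=0.009, ω=0.052
apply F[2]=-0.388 → step 3: x=-0.010, v=-0.188, θ=0.010, ω=0.064
apply F[3]=+0.017 → step 4: x=-0.014, v=-0.189, θ=0.011, ω=0.068
apply F[4]=+0.268 → step 5: x=-0.017, v=-0.185, θ=0.013, ω=0.065
apply F[5]=+0.417 → step 6: x=-0.021, v=-0.178, θ=0.014, ω=0.060
apply F[6]=+0.501 → step 7: x=-0.024, v=-0.169, θ=0.015, ω=0.053
apply F[7]=+0.542 → step 8: x=-0.028, v=-0.160, θ=0.016, ω=0.046
apply F[8]=+0.557 → step 9: x=-0.031, v=-0.151, θ=0.017, ω=0.038
apply F[9]=+0.554 → step 10: x=-0.034, v=-0.141, θ=0.017, ω=0.031
apply F[10]=+0.542 → step 11: x=-0.037, v=-0.132, θ=0.018, ω=0.024
apply F[11]=+0.524 → step 12: x=-0.039, v=-0.124, θ=0.018, ω=0.018
apply F[12]=+0.503 → step 13: x=-0.041, v=-0.115, θ=0.019, ω=0.012
apply F[13]=+0.480 → step 14: x=-0.044, v=-0.108, θ=0.019, ω=0.007
apply F[14]=+0.458 → step 15: x=-0.046, v=-0.100, θ=0.019, ω=0.003
apply F[15]=+0.436 → step 16: x=-0.048, v=-0.093, θ=0.019, ω=-0.001
apply F[16]=+0.414 → step 17: x=-0.050, v=-0.087, θ=0.019, ω=-0.004
apply F[17]=+0.394 → step 18: x=-0.051, v=-0.081, θ=0.019, ω=-0.007
apply F[18]=+0.375 → step 19: x=-0.053, v=-0.075, θ=0.019, ω=-0.010
apply F[19]=+0.357 → step 20: x=-0.054, v=-0.070, θ=0.019, ω=-0.012
apply F[20]=+0.340 → step 21: x=-0.056, v=-0.065, θ=0.018, ω=-0.013
apply F[21]=+0.324 → step 22: x=-0.057, v=-0.060, θ=0.018, ω=-0.015
apply F[22]=+0.309 → step 23: x=-0.058, v=-0.055, θ=0.018, ω=-0.016
apply F[23]=+0.295 → step 24: x=-0.059, v=-0.051, θ=0.017, ω=-0.017
apply F[24]=+0.281 → step 25: x=-0.060, v=-0.047, θ=0.017, ω=-0.018
apply F[25]=+0.269 → step 26: x=-0.061, v=-0.043, θ=0.017, ω=-0.019
apply F[26]=+0.258 → step 27: x=-0.062, v=-0.040, θ=0.016, ω=-0.019
apply F[27]=+0.246 → step 28: x=-0.062, v=-0.036, θ=0.016, ω=-0.020
apply F[28]=+0.236 → step 29: x=-0.063, v=-0.033, θ=0.015, ω=-0.020
apply F[29]=+0.226 → step 30: x=-0.064, v=-0.030, θ=0.015, ω=-0.020
apply F[30]=+0.217 → step 31: x=-0.064, v=-0.027, θ=0.015, ω=-0.020
apply F[31]=+0.208 → step 32: x=-0.065, v=-0.024, θ=0.014, ω=-0.020
apply F[32]=+0.199 → step 33: x=-0.065, v=-0.021, θ=0.014, ω=-0.020
apply F[33]=+0.191 → step 34: x=-0.066, v=-0.019, θ=0.013, ω=-0.020
apply F[34]=+0.183 → step 35: x=-0.066, v=-0.016, θ=0.013, ω=-0.020
apply F[35]=+0.176 → step 36: x=-0.066, v=-0.014, θ=0.013, ω=-0.020
apply F[36]=+0.169 → step 37: x=-0.067, v=-0.011, θ=0.012, ω=-0.019
apply F[37]=+0.162 → step 38: x=-0.067, v=-0.009, θ=0.012, ω=-0.019
apply F[38]=+0.155 → step 39: x=-0.067, v=-0.007, θ=0.011, ω=-0.019
Max |angle| over trajectory = 0.019 rad; bound = 0.061 → within bound.

Answer: yes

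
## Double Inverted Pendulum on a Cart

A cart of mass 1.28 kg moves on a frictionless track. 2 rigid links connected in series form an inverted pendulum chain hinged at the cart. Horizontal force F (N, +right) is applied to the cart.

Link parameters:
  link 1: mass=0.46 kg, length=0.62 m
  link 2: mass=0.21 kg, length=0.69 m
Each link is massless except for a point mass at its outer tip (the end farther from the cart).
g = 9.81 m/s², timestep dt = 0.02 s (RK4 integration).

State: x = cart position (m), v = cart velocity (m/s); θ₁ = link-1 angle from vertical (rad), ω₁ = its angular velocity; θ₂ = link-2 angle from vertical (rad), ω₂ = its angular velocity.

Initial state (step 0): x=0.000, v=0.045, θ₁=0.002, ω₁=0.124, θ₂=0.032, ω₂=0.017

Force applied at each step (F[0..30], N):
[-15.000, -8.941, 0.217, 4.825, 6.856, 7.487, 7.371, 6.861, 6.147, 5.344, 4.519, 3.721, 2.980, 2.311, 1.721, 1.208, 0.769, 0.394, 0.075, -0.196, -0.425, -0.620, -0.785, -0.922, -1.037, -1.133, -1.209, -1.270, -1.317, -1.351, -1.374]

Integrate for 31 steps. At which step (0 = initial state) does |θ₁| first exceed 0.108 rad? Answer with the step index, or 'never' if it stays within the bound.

Answer: never

Derivation:
apply F[0]=-15.000 → step 1: x=-0.001, v=-0.190, θ₁=0.008, ω₁=0.500, θ₂=0.032, ω₂=0.028
apply F[1]=-8.941 → step 2: x=-0.007, v=-0.331, θ₁=0.021, ω₁=0.730, θ₂=0.033, ω₂=0.036
apply F[2]=+0.217 → step 3: x=-0.013, v=-0.330, θ₁=0.035, ω₁=0.737, θ₂=0.034, ω₂=0.038
apply F[3]=+4.825 → step 4: x=-0.019, v=-0.259, θ₁=0.049, ω₁=0.636, θ₂=0.035, ω₂=0.035
apply F[4]=+6.856 → step 5: x=-0.023, v=-0.158, θ₁=0.060, ω₁=0.493, θ₂=0.035, ω₂=0.027
apply F[5]=+7.487 → step 6: x=-0.025, v=-0.047, θ₁=0.068, ω₁=0.341, θ₂=0.036, ω₂=0.014
apply F[6]=+7.371 → step 7: x=-0.025, v=0.060, θ₁=0.074, ω₁=0.195, θ₂=0.036, ω₂=-0.001
apply F[7]=+6.861 → step 8: x=-0.023, v=0.159, θ₁=0.076, ω₁=0.066, θ₂=0.036, ω₂=-0.018
apply F[8]=+6.147 → step 9: x=-0.019, v=0.247, θ₁=0.077, ω₁=-0.045, θ₂=0.035, ω₂=-0.036
apply F[9]=+5.344 → step 10: x=-0.013, v=0.323, θ₁=0.075, ω₁=-0.137, θ₂=0.034, ω₂=-0.053
apply F[10]=+4.519 → step 11: x=-0.006, v=0.386, θ₁=0.071, ω₁=-0.209, θ₂=0.033, ω₂=-0.070
apply F[11]=+3.721 → step 12: x=0.002, v=0.437, θ₁=0.067, ω₁=-0.264, θ₂=0.031, ω₂=-0.085
apply F[12]=+2.980 → step 13: x=0.011, v=0.477, θ₁=0.061, ω₁=-0.303, θ₂=0.030, ω₂=-0.099
apply F[13]=+2.311 → step 14: x=0.021, v=0.507, θ₁=0.055, ω₁=-0.329, θ₂=0.027, ω₂=-0.111
apply F[14]=+1.721 → step 15: x=0.031, v=0.528, θ₁=0.048, ω₁=-0.344, θ₂=0.025, ω₂=-0.122
apply F[15]=+1.208 → step 16: x=0.042, v=0.543, θ₁=0.041, ω₁=-0.350, θ₂=0.023, ω₂=-0.130
apply F[16]=+0.769 → step 17: x=0.053, v=0.551, θ₁=0.034, ω₁=-0.349, θ₂=0.020, ω₂=-0.137
apply F[17]=+0.394 → step 18: x=0.064, v=0.554, θ₁=0.027, ω₁=-0.343, θ₂=0.017, ω₂=-0.142
apply F[18]=+0.075 → step 19: x=0.075, v=0.553, θ₁=0.020, ω₁=-0.332, θ₂=0.014, ω₂=-0.145
apply F[19]=-0.196 → step 20: x=0.086, v=0.548, θ₁=0.014, ω₁=-0.318, θ₂=0.011, ω₂=-0.147
apply F[20]=-0.425 → step 21: x=0.097, v=0.540, θ₁=0.008, ω₁=-0.302, θ₂=0.008, ω₂=-0.147
apply F[21]=-0.620 → step 22: x=0.108, v=0.530, θ₁=0.002, ω₁=-0.285, θ₂=0.005, ω₂=-0.146
apply F[22]=-0.785 → step 23: x=0.118, v=0.518, θ₁=-0.004, ω₁=-0.266, θ₂=0.002, ω₂=-0.144
apply F[23]=-0.922 → step 24: x=0.128, v=0.504, θ₁=-0.009, ω₁=-0.247, θ₂=-0.000, ω₂=-0.141
apply F[24]=-1.037 → step 25: x=0.138, v=0.489, θ₁=-0.014, ω₁=-0.228, θ₂=-0.003, ω₂=-0.137
apply F[25]=-1.133 → step 26: x=0.148, v=0.473, θ₁=-0.018, ω₁=-0.208, θ₂=-0.006, ω₂=-0.133
apply F[26]=-1.209 → step 27: x=0.157, v=0.456, θ₁=-0.022, ω₁=-0.189, θ₂=-0.008, ω₂=-0.128
apply F[27]=-1.270 → step 28: x=0.166, v=0.439, θ₁=-0.026, ω₁=-0.171, θ₂=-0.011, ω₂=-0.122
apply F[28]=-1.317 → step 29: x=0.175, v=0.421, θ₁=-0.029, ω₁=-0.153, θ₂=-0.013, ω₂=-0.116
apply F[29]=-1.351 → step 30: x=0.183, v=0.403, θ₁=-0.032, ω₁=-0.136, θ₂=-0.016, ω₂=-0.109
apply F[30]=-1.374 → step 31: x=0.191, v=0.385, θ₁=-0.034, ω₁=-0.119, θ₂=-0.018, ω₂=-0.102
max |θ₁| = 0.077 ≤ 0.108 over all 32 states.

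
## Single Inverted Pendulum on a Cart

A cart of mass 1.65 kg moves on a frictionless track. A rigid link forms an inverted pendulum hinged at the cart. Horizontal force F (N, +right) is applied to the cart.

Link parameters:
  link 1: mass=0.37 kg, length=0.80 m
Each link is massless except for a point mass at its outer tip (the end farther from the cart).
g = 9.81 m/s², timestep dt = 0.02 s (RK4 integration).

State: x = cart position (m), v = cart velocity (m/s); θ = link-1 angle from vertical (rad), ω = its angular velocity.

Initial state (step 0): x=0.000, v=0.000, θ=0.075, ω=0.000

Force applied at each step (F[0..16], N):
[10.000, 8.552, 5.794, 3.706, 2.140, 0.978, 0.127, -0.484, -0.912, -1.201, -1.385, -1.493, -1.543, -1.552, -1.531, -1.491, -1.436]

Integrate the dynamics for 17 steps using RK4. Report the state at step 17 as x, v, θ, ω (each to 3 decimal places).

Answer: x=0.094, v=0.199, θ=-0.010, ω=-0.121

Derivation:
apply F[0]=+10.000 → step 1: x=0.001, v=0.118, θ=0.074, ω=-0.129
apply F[1]=+8.552 → step 2: x=0.005, v=0.218, θ=0.070, ω=-0.236
apply F[2]=+5.794 → step 3: x=0.010, v=0.285, θ=0.065, ω=-0.303
apply F[3]=+3.706 → step 4: x=0.016, v=0.328, θ=0.058, ω=-0.341
apply F[4]=+2.140 → step 5: x=0.022, v=0.351, θ=0.051, ω=-0.357
apply F[5]=+0.978 → step 6: x=0.030, v=0.361, θ=0.044, ω=-0.357
apply F[6]=+0.127 → step 7: x=0.037, v=0.361, θ=0.037, ω=-0.347
apply F[7]=-0.484 → step 8: x=0.044, v=0.353, θ=0.030, ω=-0.330
apply F[8]=-0.912 → step 9: x=0.051, v=0.341, θ=0.024, ω=-0.308
apply F[9]=-1.201 → step 10: x=0.058, v=0.326, θ=0.018, ω=-0.283
apply F[10]=-1.385 → step 11: x=0.064, v=0.308, θ=0.013, ω=-0.258
apply F[11]=-1.493 → step 12: x=0.070, v=0.290, θ=0.008, ω=-0.232
apply F[12]=-1.543 → step 13: x=0.076, v=0.271, θ=0.003, ω=-0.207
apply F[13]=-1.552 → step 14: x=0.081, v=0.252, θ=-0.001, ω=-0.183
apply F[14]=-1.531 → step 15: x=0.086, v=0.233, θ=-0.004, ω=-0.161
apply F[15]=-1.491 → step 16: x=0.090, v=0.216, θ=-0.007, ω=-0.140
apply F[16]=-1.436 → step 17: x=0.094, v=0.199, θ=-0.010, ω=-0.121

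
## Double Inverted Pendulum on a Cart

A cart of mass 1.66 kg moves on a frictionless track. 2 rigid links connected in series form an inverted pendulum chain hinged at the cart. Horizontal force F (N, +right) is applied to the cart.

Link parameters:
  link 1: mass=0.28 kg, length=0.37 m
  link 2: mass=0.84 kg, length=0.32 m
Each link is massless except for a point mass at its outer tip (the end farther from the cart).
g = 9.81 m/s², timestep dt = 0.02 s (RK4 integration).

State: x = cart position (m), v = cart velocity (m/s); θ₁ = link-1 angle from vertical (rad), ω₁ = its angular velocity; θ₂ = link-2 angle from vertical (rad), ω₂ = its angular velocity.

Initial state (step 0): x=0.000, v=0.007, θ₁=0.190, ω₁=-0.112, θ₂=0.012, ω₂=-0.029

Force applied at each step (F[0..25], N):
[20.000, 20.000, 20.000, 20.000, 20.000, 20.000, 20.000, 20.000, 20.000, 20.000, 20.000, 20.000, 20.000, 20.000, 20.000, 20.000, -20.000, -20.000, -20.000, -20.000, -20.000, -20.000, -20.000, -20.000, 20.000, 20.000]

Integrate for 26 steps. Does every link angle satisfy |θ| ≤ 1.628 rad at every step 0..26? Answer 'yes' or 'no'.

apply F[0]=+20.000 → step 1: x=0.002, v=0.221, θ₁=0.186, ω₁=-0.282, θ₂=0.007, ω₂=-0.499
apply F[1]=+20.000 → step 2: x=0.009, v=0.437, θ₁=0.179, ω₁=-0.458, θ₂=-0.008, ω₂=-0.970
apply F[2]=+20.000 → step 3: x=0.020, v=0.654, θ₁=0.168, ω₁=-0.646, θ₂=-0.032, ω₂=-1.448
apply F[3]=+20.000 → step 4: x=0.035, v=0.875, θ₁=0.153, ω₁=-0.850, θ₂=-0.066, ω₂=-1.933
apply F[4]=+20.000 → step 5: x=0.055, v=1.100, θ₁=0.133, ω₁=-1.082, θ₂=-0.109, ω₂=-2.419
apply F[5]=+20.000 → step 6: x=0.079, v=1.328, θ₁=0.109, ω₁=-1.357, θ₂=-0.163, ω₂=-2.894
apply F[6]=+20.000 → step 7: x=0.108, v=1.561, θ₁=0.079, ω₁=-1.694, θ₂=-0.225, ω₂=-3.337
apply F[7]=+20.000 → step 8: x=0.142, v=1.798, θ₁=0.041, ω₁=-2.116, θ₂=-0.296, ω₂=-3.720
apply F[8]=+20.000 → step 9: x=0.180, v=2.038, θ₁=-0.007, ω₁=-2.647, θ₂=-0.373, ω₂=-4.009
apply F[9]=+20.000 → step 10: x=0.223, v=2.280, θ₁=-0.066, ω₁=-3.305, θ₂=-0.455, ω₂=-4.164
apply F[10]=+20.000 → step 11: x=0.271, v=2.520, θ₁=-0.140, ω₁=-4.107, θ₂=-0.539, ω₂=-4.139
apply F[11]=+20.000 → step 12: x=0.324, v=2.754, θ₁=-0.231, ω₁=-5.061, θ₂=-0.619, ω₂=-3.882
apply F[12]=+20.000 → step 13: x=0.381, v=2.972, θ₁=-0.343, ω₁=-6.161, θ₂=-0.692, ω₂=-3.347
apply F[13]=+20.000 → step 14: x=0.443, v=3.156, θ₁=-0.478, ω₁=-7.362, θ₂=-0.751, ω₂=-2.537
apply F[14]=+20.000 → step 15: x=0.507, v=3.276, θ₁=-0.637, ω₁=-8.497, θ₂=-0.793, ω₂=-1.643
apply F[15]=+20.000 → step 16: x=0.573, v=3.310, θ₁=-0.815, ω₁=-9.217, θ₂=-0.820, ω₂=-1.186
apply F[16]=-20.000 → step 17: x=0.636, v=2.956, θ₁=-0.997, ω₁=-8.921, θ₂=-0.845, ω₂=-1.376
apply F[17]=-20.000 → step 18: x=0.691, v=2.616, θ₁=-1.173, ω₁=-8.664, θ₂=-0.877, ω₂=-1.834
apply F[18]=-20.000 → step 19: x=0.740, v=2.287, θ₁=-1.344, ω₁=-8.503, θ₂=-0.919, ω₂=-2.445
apply F[19]=-20.000 → step 20: x=0.783, v=1.960, θ₁=-1.513, ω₁=-8.426, θ₂=-0.975, ω₂=-3.191
apply F[20]=-20.000 → step 21: x=0.819, v=1.630, θ₁=-1.681, ω₁=-8.393, θ₂=-1.048, ω₂=-4.100
apply F[21]=-20.000 → step 22: x=0.848, v=1.295, θ₁=-1.849, ω₁=-8.349, θ₂=-1.141, ω₂=-5.212
apply F[22]=-20.000 → step 23: x=0.870, v=0.952, θ₁=-2.015, ω₁=-8.217, θ₂=-1.258, ω₂=-6.571
apply F[23]=-20.000 → step 24: x=0.886, v=0.600, θ₁=-2.176, ω₁=-7.890, θ₂=-1.405, ω₂=-8.222
apply F[24]=+20.000 → step 25: x=0.899, v=0.653, θ₁=-2.315, ω₁=-5.917, θ₂=-1.600, ω₂=-11.286
apply F[25]=+20.000 → step 26: x=0.912, v=0.672, θ₁=-2.407, ω₁=-3.141, θ₂=-1.860, ω₂=-14.771
Max |angle| over trajectory = 2.407 rad; bound = 1.628 → exceeded.

Answer: no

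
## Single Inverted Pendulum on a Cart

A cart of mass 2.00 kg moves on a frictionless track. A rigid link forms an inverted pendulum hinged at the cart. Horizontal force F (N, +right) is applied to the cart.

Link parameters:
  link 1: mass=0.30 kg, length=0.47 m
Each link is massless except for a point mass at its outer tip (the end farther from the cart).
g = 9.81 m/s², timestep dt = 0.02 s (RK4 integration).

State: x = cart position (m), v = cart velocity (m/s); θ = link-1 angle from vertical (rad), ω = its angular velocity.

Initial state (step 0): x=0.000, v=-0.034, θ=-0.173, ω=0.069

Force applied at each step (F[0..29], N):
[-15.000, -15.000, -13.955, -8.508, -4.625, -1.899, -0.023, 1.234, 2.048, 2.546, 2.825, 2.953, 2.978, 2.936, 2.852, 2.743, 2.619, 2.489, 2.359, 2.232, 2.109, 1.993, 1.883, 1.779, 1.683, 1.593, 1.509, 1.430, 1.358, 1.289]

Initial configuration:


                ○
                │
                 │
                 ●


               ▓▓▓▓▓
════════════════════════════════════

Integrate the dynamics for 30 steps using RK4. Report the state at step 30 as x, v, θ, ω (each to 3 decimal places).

apply F[0]=-15.000 → step 1: x=-0.002, v=-0.178, θ=-0.169, ω=0.301
apply F[1]=-15.000 → step 2: x=-0.007, v=-0.323, θ=-0.161, ω=0.535
apply F[2]=-13.955 → step 3: x=-0.015, v=-0.458, θ=-0.148, ω=0.754
apply F[3]=-8.508 → step 4: x=-0.025, v=-0.539, θ=-0.132, ω=0.866
apply F[4]=-4.625 → step 5: x=-0.036, v=-0.581, θ=-0.114, ω=0.905
apply F[5]=-1.899 → step 6: x=-0.048, v=-0.597, θ=-0.096, ω=0.895
apply F[6]=-0.023 → step 7: x=-0.060, v=-0.595, θ=-0.079, ω=0.854
apply F[7]=+1.234 → step 8: x=-0.072, v=-0.581, θ=-0.062, ω=0.794
apply F[8]=+2.048 → step 9: x=-0.083, v=-0.559, θ=-0.047, ω=0.725
apply F[9]=+2.546 → step 10: x=-0.094, v=-0.532, θ=-0.033, ω=0.651
apply F[10]=+2.825 → step 11: x=-0.104, v=-0.503, θ=-0.021, ω=0.578
apply F[11]=+2.953 → step 12: x=-0.114, v=-0.473, θ=-0.010, ω=0.508
apply F[12]=+2.978 → step 13: x=-0.123, v=-0.443, θ=-0.001, ω=0.442
apply F[13]=+2.936 → step 14: x=-0.132, v=-0.414, θ=0.008, ω=0.381
apply F[14]=+2.852 → step 15: x=-0.140, v=-0.386, θ=0.015, ω=0.326
apply F[15]=+2.743 → step 16: x=-0.147, v=-0.359, θ=0.021, ω=0.276
apply F[16]=+2.619 → step 17: x=-0.154, v=-0.333, θ=0.026, ω=0.232
apply F[17]=+2.489 → step 18: x=-0.161, v=-0.309, θ=0.030, ω=0.192
apply F[18]=+2.359 → step 19: x=-0.166, v=-0.287, θ=0.033, ω=0.157
apply F[19]=+2.232 → step 20: x=-0.172, v=-0.265, θ=0.036, ω=0.126
apply F[20]=+2.109 → step 21: x=-0.177, v=-0.245, θ=0.039, ω=0.100
apply F[21]=+1.993 → step 22: x=-0.182, v=-0.227, θ=0.040, ω=0.076
apply F[22]=+1.883 → step 23: x=-0.186, v=-0.209, θ=0.042, ω=0.056
apply F[23]=+1.779 → step 24: x=-0.190, v=-0.192, θ=0.043, ω=0.038
apply F[24]=+1.683 → step 25: x=-0.194, v=-0.177, θ=0.043, ω=0.023
apply F[25]=+1.593 → step 26: x=-0.197, v=-0.162, θ=0.043, ω=0.010
apply F[26]=+1.509 → step 27: x=-0.200, v=-0.148, θ=0.044, ω=-0.001
apply F[27]=+1.430 → step 28: x=-0.203, v=-0.135, θ=0.043, ω=-0.011
apply F[28]=+1.358 → step 29: x=-0.206, v=-0.123, θ=0.043, ω=-0.019
apply F[29]=+1.289 → step 30: x=-0.208, v=-0.111, θ=0.043, ω=-0.026

Answer: x=-0.208, v=-0.111, θ=0.043, ω=-0.026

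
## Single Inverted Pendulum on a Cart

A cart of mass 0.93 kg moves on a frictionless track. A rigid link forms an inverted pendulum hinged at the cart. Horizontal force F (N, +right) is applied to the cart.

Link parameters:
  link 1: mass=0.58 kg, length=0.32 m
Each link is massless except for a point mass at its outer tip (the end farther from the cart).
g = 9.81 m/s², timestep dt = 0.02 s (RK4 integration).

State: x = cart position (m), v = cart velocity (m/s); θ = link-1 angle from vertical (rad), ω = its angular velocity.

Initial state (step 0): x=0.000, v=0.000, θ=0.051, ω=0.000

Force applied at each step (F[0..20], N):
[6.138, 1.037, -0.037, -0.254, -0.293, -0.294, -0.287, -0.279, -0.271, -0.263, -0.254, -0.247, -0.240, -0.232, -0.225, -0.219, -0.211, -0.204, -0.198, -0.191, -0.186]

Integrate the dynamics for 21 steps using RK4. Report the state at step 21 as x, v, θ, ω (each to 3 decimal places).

apply F[0]=+6.138 → step 1: x=0.001, v=0.126, θ=0.047, ω=-0.362
apply F[1]=+1.037 → step 2: x=0.004, v=0.143, θ=0.040, ω=-0.388
apply F[2]=-0.037 → step 3: x=0.007, v=0.138, θ=0.033, ω=-0.350
apply F[3]=-0.254 → step 4: x=0.009, v=0.128, θ=0.026, ω=-0.304
apply F[4]=-0.293 → step 5: x=0.012, v=0.119, θ=0.020, ω=-0.261
apply F[5]=-0.294 → step 6: x=0.014, v=0.111, θ=0.016, ω=-0.223
apply F[6]=-0.287 → step 7: x=0.016, v=0.103, θ=0.011, ω=-0.191
apply F[7]=-0.279 → step 8: x=0.018, v=0.096, θ=0.008, ω=-0.163
apply F[8]=-0.271 → step 9: x=0.020, v=0.089, θ=0.005, ω=-0.138
apply F[9]=-0.263 → step 10: x=0.022, v=0.083, θ=0.002, ω=-0.117
apply F[10]=-0.254 → step 11: x=0.023, v=0.078, θ=0.000, ω=-0.099
apply F[11]=-0.247 → step 12: x=0.025, v=0.072, θ=-0.002, ω=-0.083
apply F[12]=-0.240 → step 13: x=0.026, v=0.067, θ=-0.003, ω=-0.069
apply F[13]=-0.232 → step 14: x=0.028, v=0.063, θ=-0.004, ω=-0.057
apply F[14]=-0.225 → step 15: x=0.029, v=0.059, θ=-0.005, ω=-0.047
apply F[15]=-0.219 → step 16: x=0.030, v=0.055, θ=-0.006, ω=-0.038
apply F[16]=-0.211 → step 17: x=0.031, v=0.051, θ=-0.007, ω=-0.030
apply F[17]=-0.204 → step 18: x=0.032, v=0.048, θ=-0.008, ω=-0.024
apply F[18]=-0.198 → step 19: x=0.033, v=0.044, θ=-0.008, ω=-0.018
apply F[19]=-0.191 → step 20: x=0.034, v=0.041, θ=-0.008, ω=-0.014
apply F[20]=-0.186 → step 21: x=0.035, v=0.038, θ=-0.008, ω=-0.009

Answer: x=0.035, v=0.038, θ=-0.008, ω=-0.009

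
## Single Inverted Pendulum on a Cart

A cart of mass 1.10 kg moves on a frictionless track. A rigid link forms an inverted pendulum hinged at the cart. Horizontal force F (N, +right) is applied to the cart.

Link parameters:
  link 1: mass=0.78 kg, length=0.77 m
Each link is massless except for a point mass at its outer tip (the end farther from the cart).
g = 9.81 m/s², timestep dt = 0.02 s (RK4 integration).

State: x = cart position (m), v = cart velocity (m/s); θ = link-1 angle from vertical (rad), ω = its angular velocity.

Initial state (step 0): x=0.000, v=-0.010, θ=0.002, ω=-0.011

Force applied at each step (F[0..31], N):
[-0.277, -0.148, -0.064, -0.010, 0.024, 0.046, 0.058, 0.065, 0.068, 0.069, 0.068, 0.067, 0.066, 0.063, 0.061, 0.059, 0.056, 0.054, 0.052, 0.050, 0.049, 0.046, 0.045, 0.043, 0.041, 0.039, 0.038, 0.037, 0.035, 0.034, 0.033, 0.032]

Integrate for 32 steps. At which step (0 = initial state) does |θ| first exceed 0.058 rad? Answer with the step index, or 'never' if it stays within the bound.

Answer: never

Derivation:
apply F[0]=-0.277 → step 1: x=-0.000, v=-0.015, θ=0.002, ω=-0.004
apply F[1]=-0.148 → step 2: x=-0.001, v=-0.018, θ=0.002, ω=0.001
apply F[2]=-0.064 → step 3: x=-0.001, v=-0.020, θ=0.002, ω=0.003
apply F[3]=-0.010 → step 4: x=-0.001, v=-0.020, θ=0.002, ω=0.004
apply F[4]=+0.024 → step 5: x=-0.002, v=-0.020, θ=0.002, ω=0.004
apply F[5]=+0.046 → step 6: x=-0.002, v=-0.019, θ=0.002, ω=0.004
apply F[6]=+0.058 → step 7: x=-0.003, v=-0.019, θ=0.002, ω=0.004
apply F[7]=+0.065 → step 8: x=-0.003, v=-0.018, θ=0.002, ω=0.003
apply F[8]=+0.068 → step 9: x=-0.003, v=-0.017, θ=0.002, ω=0.003
apply F[9]=+0.069 → step 10: x=-0.004, v=-0.016, θ=0.002, ω=0.002
apply F[10]=+0.068 → step 11: x=-0.004, v=-0.015, θ=0.002, ω=0.001
apply F[11]=+0.067 → step 12: x=-0.004, v=-0.014, θ=0.002, ω=0.001
apply F[12]=+0.066 → step 13: x=-0.004, v=-0.013, θ=0.002, ω=0.000
apply F[13]=+0.063 → step 14: x=-0.005, v=-0.012, θ=0.002, ω=-0.000
apply F[14]=+0.061 → step 15: x=-0.005, v=-0.012, θ=0.002, ω=-0.001
apply F[15]=+0.059 → step 16: x=-0.005, v=-0.011, θ=0.002, ω=-0.001
apply F[16]=+0.056 → step 17: x=-0.005, v=-0.010, θ=0.002, ω=-0.001
apply F[17]=+0.054 → step 18: x=-0.006, v=-0.010, θ=0.002, ω=-0.001
apply F[18]=+0.052 → step 19: x=-0.006, v=-0.009, θ=0.002, ω=-0.002
apply F[19]=+0.050 → step 20: x=-0.006, v=-0.008, θ=0.002, ω=-0.002
apply F[20]=+0.049 → step 21: x=-0.006, v=-0.008, θ=0.002, ω=-0.002
apply F[21]=+0.046 → step 22: x=-0.006, v=-0.007, θ=0.002, ω=-0.002
apply F[22]=+0.045 → step 23: x=-0.006, v=-0.007, θ=0.002, ω=-0.002
apply F[23]=+0.043 → step 24: x=-0.007, v=-0.006, θ=0.002, ω=-0.002
apply F[24]=+0.041 → step 25: x=-0.007, v=-0.006, θ=0.002, ω=-0.002
apply F[25]=+0.039 → step 26: x=-0.007, v=-0.005, θ=0.002, ω=-0.002
apply F[26]=+0.038 → step 27: x=-0.007, v=-0.005, θ=0.002, ω=-0.002
apply F[27]=+0.037 → step 28: x=-0.007, v=-0.005, θ=0.002, ω=-0.002
apply F[28]=+0.035 → step 29: x=-0.007, v=-0.004, θ=0.002, ω=-0.002
apply F[29]=+0.034 → step 30: x=-0.007, v=-0.004, θ=0.002, ω=-0.002
apply F[30]=+0.033 → step 31: x=-0.007, v=-0.003, θ=0.002, ω=-0.002
apply F[31]=+0.032 → step 32: x=-0.007, v=-0.003, θ=0.002, ω=-0.002
max |θ| = 0.002 ≤ 0.058 over all 33 states.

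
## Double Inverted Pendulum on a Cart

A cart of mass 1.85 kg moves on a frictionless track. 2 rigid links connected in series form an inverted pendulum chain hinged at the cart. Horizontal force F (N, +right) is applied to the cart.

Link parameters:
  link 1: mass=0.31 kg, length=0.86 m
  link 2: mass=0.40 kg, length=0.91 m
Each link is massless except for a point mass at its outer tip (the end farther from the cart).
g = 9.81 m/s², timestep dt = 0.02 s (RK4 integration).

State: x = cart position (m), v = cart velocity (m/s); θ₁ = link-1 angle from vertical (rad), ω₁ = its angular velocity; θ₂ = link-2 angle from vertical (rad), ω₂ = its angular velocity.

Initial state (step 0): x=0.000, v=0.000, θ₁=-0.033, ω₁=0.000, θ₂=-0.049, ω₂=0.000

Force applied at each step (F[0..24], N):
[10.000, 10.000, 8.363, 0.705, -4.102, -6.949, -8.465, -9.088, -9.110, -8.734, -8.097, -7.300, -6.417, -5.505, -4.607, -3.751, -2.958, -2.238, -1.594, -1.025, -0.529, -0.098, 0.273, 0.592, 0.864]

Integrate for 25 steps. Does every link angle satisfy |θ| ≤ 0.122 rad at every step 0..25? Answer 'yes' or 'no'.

apply F[0]=+10.000 → step 1: x=0.001, v=0.111, θ₁=-0.034, ω₁=-0.132, θ₂=-0.049, ω₂=-0.008
apply F[1]=+10.000 → step 2: x=0.004, v=0.221, θ₁=-0.038, ω₁=-0.265, θ₂=-0.049, ω₂=-0.014
apply F[2]=+8.363 → step 3: x=0.010, v=0.315, θ₁=-0.045, ω₁=-0.380, θ₂=-0.050, ω₂=-0.018
apply F[3]=+0.705 → step 4: x=0.016, v=0.326, θ₁=-0.053, ω₁=-0.404, θ₂=-0.050, ω₂=-0.018
apply F[4]=-4.102 → step 5: x=0.022, v=0.286, θ₁=-0.060, ω₁=-0.372, θ₂=-0.050, ω₂=-0.015
apply F[5]=-6.949 → step 6: x=0.027, v=0.216, θ₁=-0.067, ω₁=-0.309, θ₂=-0.051, ω₂=-0.009
apply F[6]=-8.465 → step 7: x=0.031, v=0.129, θ₁=-0.073, ω₁=-0.231, θ₂=-0.051, ω₂=0.001
apply F[7]=-9.088 → step 8: x=0.032, v=0.037, θ₁=-0.076, ω₁=-0.148, θ₂=-0.051, ω₂=0.013
apply F[8]=-9.110 → step 9: x=0.032, v=-0.055, θ₁=-0.078, ω₁=-0.067, θ₂=-0.050, ω₂=0.027
apply F[9]=-8.734 → step 10: x=0.030, v=-0.144, θ₁=-0.079, ω₁=0.009, θ₂=-0.049, ω₂=0.042
apply F[10]=-8.097 → step 11: x=0.027, v=-0.225, θ₁=-0.078, ω₁=0.076, θ₂=-0.048, ω₂=0.057
apply F[11]=-7.300 → step 12: x=0.021, v=-0.298, θ₁=-0.076, ω₁=0.134, θ₂=-0.047, ω₂=0.072
apply F[12]=-6.417 → step 13: x=0.015, v=-0.362, θ₁=-0.073, ω₁=0.183, θ₂=-0.046, ω₂=0.086
apply F[13]=-5.505 → step 14: x=0.007, v=-0.416, θ₁=-0.069, ω₁=0.221, θ₂=-0.044, ω₂=0.099
apply F[14]=-4.607 → step 15: x=-0.002, v=-0.461, θ₁=-0.064, ω₁=0.251, θ₂=-0.042, ω₂=0.111
apply F[15]=-3.751 → step 16: x=-0.011, v=-0.497, θ₁=-0.059, ω₁=0.272, θ₂=-0.039, ω₂=0.122
apply F[16]=-2.958 → step 17: x=-0.022, v=-0.524, θ₁=-0.053, ω₁=0.286, θ₂=-0.037, ω₂=0.131
apply F[17]=-2.238 → step 18: x=-0.032, v=-0.545, θ₁=-0.048, ω₁=0.294, θ₂=-0.034, ω₂=0.138
apply F[18]=-1.594 → step 19: x=-0.043, v=-0.559, θ₁=-0.042, ω₁=0.297, θ₂=-0.031, ω₂=0.144
apply F[19]=-1.025 → step 20: x=-0.055, v=-0.567, θ₁=-0.036, ω₁=0.295, θ₂=-0.028, ω₂=0.149
apply F[20]=-0.529 → step 21: x=-0.066, v=-0.570, θ₁=-0.030, ω₁=0.289, θ₂=-0.025, ω₂=0.152
apply F[21]=-0.098 → step 22: x=-0.077, v=-0.569, θ₁=-0.024, ω₁=0.281, θ₂=-0.022, ω₂=0.153
apply F[22]=+0.273 → step 23: x=-0.089, v=-0.565, θ₁=-0.019, ω₁=0.270, θ₂=-0.019, ω₂=0.154
apply F[23]=+0.592 → step 24: x=-0.100, v=-0.557, θ₁=-0.013, ω₁=0.258, θ₂=-0.016, ω₂=0.153
apply F[24]=+0.864 → step 25: x=-0.111, v=-0.547, θ₁=-0.008, ω₁=0.245, θ₂=-0.013, ω₂=0.151
Max |angle| over trajectory = 0.079 rad; bound = 0.122 → within bound.

Answer: yes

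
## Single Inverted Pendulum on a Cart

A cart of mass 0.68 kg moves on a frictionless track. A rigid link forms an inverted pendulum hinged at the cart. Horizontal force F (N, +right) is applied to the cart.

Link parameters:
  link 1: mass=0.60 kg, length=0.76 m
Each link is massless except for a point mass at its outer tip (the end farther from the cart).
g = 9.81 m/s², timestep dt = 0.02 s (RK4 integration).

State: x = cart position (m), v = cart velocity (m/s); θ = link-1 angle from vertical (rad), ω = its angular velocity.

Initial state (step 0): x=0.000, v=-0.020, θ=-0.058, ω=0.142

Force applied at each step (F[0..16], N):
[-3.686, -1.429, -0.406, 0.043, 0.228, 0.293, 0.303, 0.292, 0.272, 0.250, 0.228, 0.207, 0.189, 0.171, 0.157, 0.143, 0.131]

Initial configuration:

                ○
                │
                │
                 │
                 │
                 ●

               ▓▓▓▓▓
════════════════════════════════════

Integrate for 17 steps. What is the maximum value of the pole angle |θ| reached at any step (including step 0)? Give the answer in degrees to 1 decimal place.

apply F[0]=-3.686 → step 1: x=-0.001, v=-0.118, θ=-0.054, ω=0.257
apply F[1]=-1.429 → step 2: x=-0.004, v=-0.152, θ=-0.049, ω=0.287
apply F[2]=-0.406 → step 3: x=-0.007, v=-0.156, θ=-0.043, ω=0.281
apply F[3]=+0.043 → step 4: x=-0.010, v=-0.148, θ=-0.038, ω=0.260
apply F[4]=+0.228 → step 5: x=-0.013, v=-0.135, θ=-0.033, ω=0.234
apply F[5]=+0.293 → step 6: x=-0.016, v=-0.121, θ=-0.028, ω=0.208
apply F[6]=+0.303 → step 7: x=-0.018, v=-0.108, θ=-0.024, ω=0.183
apply F[7]=+0.292 → step 8: x=-0.020, v=-0.095, θ=-0.021, ω=0.161
apply F[8]=+0.272 → step 9: x=-0.022, v=-0.084, θ=-0.018, ω=0.141
apply F[9]=+0.250 → step 10: x=-0.023, v=-0.074, θ=-0.015, ω=0.124
apply F[10]=+0.228 → step 11: x=-0.025, v=-0.064, θ=-0.013, ω=0.108
apply F[11]=+0.207 → step 12: x=-0.026, v=-0.056, θ=-0.011, ω=0.094
apply F[12]=+0.189 → step 13: x=-0.027, v=-0.049, θ=-0.009, ω=0.082
apply F[13]=+0.171 → step 14: x=-0.028, v=-0.043, θ=-0.008, ω=0.072
apply F[14]=+0.157 → step 15: x=-0.029, v=-0.037, θ=-0.006, ω=0.062
apply F[15]=+0.143 → step 16: x=-0.029, v=-0.032, θ=-0.005, ω=0.054
apply F[16]=+0.131 → step 17: x=-0.030, v=-0.027, θ=-0.004, ω=0.047
Max |angle| over trajectory = 0.058 rad = 3.3°.

Answer: 3.3°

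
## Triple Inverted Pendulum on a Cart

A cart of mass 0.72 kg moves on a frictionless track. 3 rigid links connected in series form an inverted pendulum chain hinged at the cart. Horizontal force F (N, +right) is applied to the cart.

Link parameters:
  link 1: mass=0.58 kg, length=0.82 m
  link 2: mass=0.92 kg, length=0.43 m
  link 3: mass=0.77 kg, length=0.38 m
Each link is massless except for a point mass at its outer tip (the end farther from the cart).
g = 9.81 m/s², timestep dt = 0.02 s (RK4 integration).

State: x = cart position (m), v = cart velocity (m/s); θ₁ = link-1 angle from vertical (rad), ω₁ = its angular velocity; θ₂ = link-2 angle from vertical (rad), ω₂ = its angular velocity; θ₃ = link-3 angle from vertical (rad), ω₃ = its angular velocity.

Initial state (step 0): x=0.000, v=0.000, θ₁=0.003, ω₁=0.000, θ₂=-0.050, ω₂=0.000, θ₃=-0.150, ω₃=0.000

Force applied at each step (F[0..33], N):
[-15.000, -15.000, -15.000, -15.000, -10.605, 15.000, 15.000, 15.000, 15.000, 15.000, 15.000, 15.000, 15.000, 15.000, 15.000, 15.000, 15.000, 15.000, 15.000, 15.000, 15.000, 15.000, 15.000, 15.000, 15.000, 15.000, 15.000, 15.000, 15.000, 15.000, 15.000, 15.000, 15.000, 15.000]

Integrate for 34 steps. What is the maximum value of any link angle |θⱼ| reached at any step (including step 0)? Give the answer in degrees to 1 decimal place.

apply F[0]=-15.000 → step 1: x=-0.004, v=-0.420, θ₁=0.008, ω₁=0.550, θ₂=-0.051, ω₂=-0.058, θ₃=-0.151, ω₃=-0.091
apply F[1]=-15.000 → step 2: x=-0.017, v=-0.845, θ₁=0.025, ω₁=1.113, θ₂=-0.052, ω₂=-0.131, θ₃=-0.154, ω₃=-0.176
apply F[2]=-15.000 → step 3: x=-0.038, v=-1.278, θ₁=0.053, ω₁=1.696, θ₂=-0.056, ω₂=-0.221, θ₃=-0.158, ω₃=-0.245
apply F[3]=-15.000 → step 4: x=-0.068, v=-1.715, θ₁=0.093, ω₁=2.287, θ₂=-0.061, ω₂=-0.311, θ₃=-0.163, ω₃=-0.290
apply F[4]=-10.605 → step 5: x=-0.105, v=-2.027, θ₁=0.143, ω₁=2.723, θ₂=-0.068, ω₂=-0.381, θ₃=-0.169, ω₃=-0.313
apply F[5]=+15.000 → step 6: x=-0.142, v=-1.675, θ₁=0.195, ω₁=2.439, θ₂=-0.078, ω₂=-0.623, θ₃=-0.176, ω₃=-0.369
apply F[6]=+15.000 → step 7: x=-0.173, v=-1.350, θ₁=0.241, ω₁=2.236, θ₂=-0.094, ω₂=-0.963, θ₃=-0.184, ω₃=-0.427
apply F[7]=+15.000 → step 8: x=-0.197, v=-1.042, θ₁=0.284, ω₁=2.091, θ₂=-0.117, ω₂=-1.379, θ₃=-0.193, ω₃=-0.476
apply F[8]=+15.000 → step 9: x=-0.214, v=-0.745, θ₁=0.325, ω₁=1.980, θ₂=-0.149, ω₂=-1.852, θ₃=-0.203, ω₃=-0.510
apply F[9]=+15.000 → step 10: x=-0.226, v=-0.451, θ₁=0.364, ω₁=1.882, θ₂=-0.191, ω₂=-2.363, θ₃=-0.213, ω₃=-0.527
apply F[10]=+15.000 → step 11: x=-0.232, v=-0.157, θ₁=0.400, ω₁=1.778, θ₂=-0.244, ω₂=-2.894, θ₃=-0.224, ω₃=-0.528
apply F[11]=+15.000 → step 12: x=-0.233, v=0.142, θ₁=0.435, ω₁=1.653, θ₂=-0.307, ω₂=-3.435, θ₃=-0.234, ω₃=-0.518
apply F[12]=+15.000 → step 13: x=-0.227, v=0.445, θ₁=0.466, ω₁=1.494, θ₂=-0.381, ω₂=-3.977, θ₃=-0.245, ω₃=-0.505
apply F[13]=+15.000 → step 14: x=-0.215, v=0.751, θ₁=0.494, ω₁=1.292, θ₂=-0.466, ω₂=-4.520, θ₃=-0.255, ω₃=-0.500
apply F[14]=+15.000 → step 15: x=-0.197, v=1.059, θ₁=0.518, ω₁=1.040, θ₂=-0.562, ω₂=-5.064, θ₃=-0.265, ω₃=-0.516
apply F[15]=+15.000 → step 16: x=-0.172, v=1.366, θ₁=0.535, ω₁=0.729, θ₂=-0.669, ω₂=-5.616, θ₃=-0.276, ω₃=-0.571
apply F[16]=+15.000 → step 17: x=-0.142, v=1.669, θ₁=0.546, ω₁=0.352, θ₂=-0.787, ω₂=-6.180, θ₃=-0.288, ω₃=-0.684
apply F[17]=+15.000 → step 18: x=-0.106, v=1.966, θ₁=0.549, ω₁=-0.097, θ₂=-0.916, ω₂=-6.763, θ₃=-0.304, ω₃=-0.878
apply F[18]=+15.000 → step 19: x=-0.063, v=2.255, θ₁=0.542, ω₁=-0.626, θ₂=-1.058, ω₂=-7.372, θ₃=-0.324, ω₃=-1.177
apply F[19]=+15.000 → step 20: x=-0.016, v=2.535, θ₁=0.523, ω₁=-1.242, θ₂=-1.211, ω₂=-8.010, θ₃=-0.352, ω₃=-1.612
apply F[20]=+15.000 → step 21: x=0.038, v=2.808, θ₁=0.492, ω₁=-1.952, θ₂=-1.378, ω₂=-8.671, θ₃=-0.389, ω₃=-2.212
apply F[21]=+15.000 → step 22: x=0.097, v=3.078, θ₁=0.445, ω₁=-2.760, θ₂=-1.558, ω₂=-9.340, θ₃=-0.441, ω₃=-3.000
apply F[22]=+15.000 → step 23: x=0.161, v=3.355, θ₁=0.381, ω₁=-3.663, θ₂=-1.752, ω₂=-9.976, θ₃=-0.511, ω₃=-3.989
apply F[23]=+15.000 → step 24: x=0.231, v=3.657, θ₁=0.298, ω₁=-4.650, θ₂=-1.957, ω₂=-10.494, θ₃=-0.602, ω₃=-5.152
apply F[24]=+15.000 → step 25: x=0.308, v=4.005, θ₁=0.194, ω₁=-5.682, θ₂=-2.170, ω₂=-10.740, θ₃=-0.717, ω₃=-6.387
apply F[25]=+15.000 → step 26: x=0.392, v=4.407, θ₁=0.071, ω₁=-6.671, θ₂=-2.383, ω₂=-10.485, θ₃=-0.857, ω₃=-7.472
apply F[26]=+15.000 → step 27: x=0.484, v=4.819, θ₁=-0.071, ω₁=-7.454, θ₂=-2.584, ω₂=-9.520, θ₃=-1.013, ω₃=-8.094
apply F[27]=+15.000 → step 28: x=0.584, v=5.133, θ₁=-0.225, ω₁=-7.858, θ₂=-2.759, ω₂=-7.871, θ₃=-1.176, ω₃=-8.070
apply F[28]=+15.000 → step 29: x=0.688, v=5.275, θ₁=-0.383, ω₁=-7.872, θ₂=-2.897, ω₂=-5.855, θ₃=-1.333, ω₃=-7.543
apply F[29]=+15.000 → step 30: x=0.794, v=5.276, θ₁=-0.538, ω₁=-7.654, θ₂=-2.993, ω₂=-3.803, θ₃=-1.476, ω₃=-6.816
apply F[30]=+15.000 → step 31: x=0.899, v=5.209, θ₁=-0.689, ω₁=-7.379, θ₂=-3.050, ω₂=-1.872, θ₃=-1.605, ω₃=-6.111
apply F[31]=+15.000 → step 32: x=1.002, v=5.127, θ₁=-0.834, ω₁=-7.152, θ₂=-3.069, ω₂=-0.086, θ₃=-1.722, ω₃=-5.535
apply F[32]=+15.000 → step 33: x=1.104, v=5.050, θ₁=-0.975, ω₁=-7.032, θ₂=-3.054, ω₂=1.595, θ₃=-1.828, ω₃=-5.139
apply F[33]=+15.000 → step 34: x=1.204, v=4.978, θ₁=-1.116, ω₁=-7.058, θ₂=-3.005, ω₂=3.242, θ₃=-1.929, ω₃=-4.951
Max |angle| over trajectory = 3.069 rad = 175.8°.

Answer: 175.8°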